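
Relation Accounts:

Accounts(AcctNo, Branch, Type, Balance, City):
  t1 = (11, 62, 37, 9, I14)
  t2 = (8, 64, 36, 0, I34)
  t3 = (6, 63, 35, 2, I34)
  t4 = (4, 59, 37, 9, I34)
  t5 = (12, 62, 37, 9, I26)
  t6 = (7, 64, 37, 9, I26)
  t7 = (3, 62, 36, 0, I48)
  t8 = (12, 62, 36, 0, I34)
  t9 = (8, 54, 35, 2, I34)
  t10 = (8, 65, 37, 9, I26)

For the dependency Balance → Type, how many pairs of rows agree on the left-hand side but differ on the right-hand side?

0

Balance=9: all 5 rows agree on Type — 0 pairs.
Balance=0: all 3 rows agree on Type — 0 pairs.
Balance=2: all 2 rows agree on Type — 0 pairs.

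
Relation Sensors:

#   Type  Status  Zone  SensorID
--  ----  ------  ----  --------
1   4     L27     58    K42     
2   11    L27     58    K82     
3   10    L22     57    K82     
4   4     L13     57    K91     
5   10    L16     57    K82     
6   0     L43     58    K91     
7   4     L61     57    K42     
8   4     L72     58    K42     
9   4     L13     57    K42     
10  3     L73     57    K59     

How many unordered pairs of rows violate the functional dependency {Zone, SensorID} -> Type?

0

(Zone=58, SensorID=K42): all 2 rows agree on Type — 0 pairs.
(Zone=57, SensorID=K82): all 2 rows agree on Type — 0 pairs.
(Zone=57, SensorID=K42): all 2 rows agree on Type — 0 pairs.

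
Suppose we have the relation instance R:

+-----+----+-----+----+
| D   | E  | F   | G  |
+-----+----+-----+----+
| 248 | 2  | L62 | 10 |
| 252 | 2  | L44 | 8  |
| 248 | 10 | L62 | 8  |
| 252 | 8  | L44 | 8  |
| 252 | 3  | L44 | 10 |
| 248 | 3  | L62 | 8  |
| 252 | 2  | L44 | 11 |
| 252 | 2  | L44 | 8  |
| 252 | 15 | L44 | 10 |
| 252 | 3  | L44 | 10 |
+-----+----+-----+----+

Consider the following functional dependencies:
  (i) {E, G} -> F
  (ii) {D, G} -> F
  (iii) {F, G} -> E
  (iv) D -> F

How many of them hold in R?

(i) {E, G} -> F: every LHS value maps to a single RHS value — holds.
(ii) {D, G} -> F: every LHS value maps to a single RHS value — holds.
(iii) {F, G} -> E: (F=L44, G=8): 3 rows → E takes values {2, 8} — violation; (F=L62, G=8): 2 rows → E takes values {10, 3} — violation; (F=L44, G=10): 3 rows → E takes values {3, 15} — violation — fails.
(iv) D -> F: every LHS value maps to a single RHS value — holds.
3 of the 4 dependencies hold.

3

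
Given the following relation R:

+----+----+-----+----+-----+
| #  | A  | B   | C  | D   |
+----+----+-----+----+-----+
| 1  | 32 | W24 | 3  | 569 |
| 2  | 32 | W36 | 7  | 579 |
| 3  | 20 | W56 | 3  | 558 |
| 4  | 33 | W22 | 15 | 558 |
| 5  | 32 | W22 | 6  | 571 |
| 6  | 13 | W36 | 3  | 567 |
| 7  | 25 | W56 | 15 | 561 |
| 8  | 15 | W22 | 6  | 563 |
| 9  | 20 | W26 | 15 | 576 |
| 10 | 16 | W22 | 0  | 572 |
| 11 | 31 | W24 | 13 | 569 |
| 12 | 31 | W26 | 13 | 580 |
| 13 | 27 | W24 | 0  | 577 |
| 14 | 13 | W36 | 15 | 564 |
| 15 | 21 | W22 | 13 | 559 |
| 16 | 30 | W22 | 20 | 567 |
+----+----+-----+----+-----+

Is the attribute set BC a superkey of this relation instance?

Rows 5 and 8 have the same BC value (B=W22, C=6) but are distinct tuples, so BC does not determine every attribute — not a superkey.

No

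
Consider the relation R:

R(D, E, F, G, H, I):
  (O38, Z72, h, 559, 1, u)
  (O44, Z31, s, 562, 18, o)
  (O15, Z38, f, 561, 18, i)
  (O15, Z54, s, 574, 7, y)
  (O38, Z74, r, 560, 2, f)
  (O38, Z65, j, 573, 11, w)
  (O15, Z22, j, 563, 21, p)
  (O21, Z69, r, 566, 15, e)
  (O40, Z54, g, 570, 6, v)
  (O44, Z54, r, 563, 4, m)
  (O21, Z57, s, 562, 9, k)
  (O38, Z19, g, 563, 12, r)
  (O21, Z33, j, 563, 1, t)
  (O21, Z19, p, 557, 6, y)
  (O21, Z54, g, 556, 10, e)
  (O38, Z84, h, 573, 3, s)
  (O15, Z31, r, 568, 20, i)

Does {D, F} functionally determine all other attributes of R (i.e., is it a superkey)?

No

Two distinct rows share (D=O38, F=h), so {D, F} does not determine every attribute — not a superkey.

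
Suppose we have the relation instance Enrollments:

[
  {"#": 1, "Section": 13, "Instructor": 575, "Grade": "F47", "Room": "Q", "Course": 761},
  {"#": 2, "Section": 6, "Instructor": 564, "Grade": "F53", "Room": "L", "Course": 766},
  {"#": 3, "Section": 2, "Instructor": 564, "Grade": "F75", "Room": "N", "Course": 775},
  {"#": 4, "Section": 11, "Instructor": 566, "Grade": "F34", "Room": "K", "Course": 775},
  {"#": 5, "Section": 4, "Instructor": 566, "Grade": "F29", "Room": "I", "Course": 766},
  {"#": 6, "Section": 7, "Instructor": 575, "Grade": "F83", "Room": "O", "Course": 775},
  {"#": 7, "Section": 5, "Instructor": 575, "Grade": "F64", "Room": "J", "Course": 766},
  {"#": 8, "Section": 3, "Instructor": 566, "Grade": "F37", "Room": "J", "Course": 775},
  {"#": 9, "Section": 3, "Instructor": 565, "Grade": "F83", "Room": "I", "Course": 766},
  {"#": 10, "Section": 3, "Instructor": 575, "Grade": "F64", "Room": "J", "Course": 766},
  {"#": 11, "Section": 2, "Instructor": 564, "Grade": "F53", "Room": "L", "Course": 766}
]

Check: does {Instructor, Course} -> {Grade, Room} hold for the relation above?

No

(Instructor=575, Course=761): row 1 → {Grade,Room} = (F47, Q) ✓
(Instructor=564, Course=766): rows 2, 11 → {Grade,Room} = (F53, L), (F53, L) ✓
(Instructor=564, Course=775): row 3 → {Grade,Room} = (F75, N) ✓
(Instructor=566, Course=775): rows 4, 8 → {Grade,Room} takes values {(F34, K), (F37, J)} — violation
(Instructor=566, Course=766): row 5 → {Grade,Room} = (F29, I) ✓
(Instructor=575, Course=775): row 6 → {Grade,Room} = (F83, O) ✓
(Instructor=575, Course=766): rows 7, 10 → {Grade,Room} = (F64, J), (F64, J) ✓
(Instructor=565, Course=766): row 9 → {Grade,Room} = (F83, I) ✓
Two rows agree on {Instructor, Course} but differ on {Grade, Room}, so {Instructor, Course} -> {Grade, Room} does not hold.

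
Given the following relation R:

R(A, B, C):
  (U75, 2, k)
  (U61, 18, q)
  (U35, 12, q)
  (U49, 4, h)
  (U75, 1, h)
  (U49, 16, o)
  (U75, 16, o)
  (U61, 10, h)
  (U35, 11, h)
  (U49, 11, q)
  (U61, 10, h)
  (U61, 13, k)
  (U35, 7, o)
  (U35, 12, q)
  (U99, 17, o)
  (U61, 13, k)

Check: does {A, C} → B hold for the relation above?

Yes

(A=U75, C=k): 1 row → B = 2 ✓
(A=U61, C=q): 1 row → B = 18 ✓
(A=U35, C=q): 2 rows → B = 12, 12 ✓
(A=U49, C=h): 1 row → B = 4 ✓
(A=U75, C=h): 1 row → B = 1 ✓
(A=U49, C=o): 1 row → B = 16 ✓
(A=U75, C=o): 1 row → B = 16 ✓
(A=U61, C=h): 2 rows → B = 10, 10 ✓
(A=U35, C=h): 1 row → B = 11 ✓
(A=U49, C=q): 1 row → B = 11 ✓
(A=U61, C=k): 2 rows → B = 13, 13 ✓
(A=U35, C=o): 1 row → B = 7 ✓
(A=U99, C=o): 1 row → B = 17 ✓
Every {A, C} value is associated with a single B value, so {A, C} → B holds.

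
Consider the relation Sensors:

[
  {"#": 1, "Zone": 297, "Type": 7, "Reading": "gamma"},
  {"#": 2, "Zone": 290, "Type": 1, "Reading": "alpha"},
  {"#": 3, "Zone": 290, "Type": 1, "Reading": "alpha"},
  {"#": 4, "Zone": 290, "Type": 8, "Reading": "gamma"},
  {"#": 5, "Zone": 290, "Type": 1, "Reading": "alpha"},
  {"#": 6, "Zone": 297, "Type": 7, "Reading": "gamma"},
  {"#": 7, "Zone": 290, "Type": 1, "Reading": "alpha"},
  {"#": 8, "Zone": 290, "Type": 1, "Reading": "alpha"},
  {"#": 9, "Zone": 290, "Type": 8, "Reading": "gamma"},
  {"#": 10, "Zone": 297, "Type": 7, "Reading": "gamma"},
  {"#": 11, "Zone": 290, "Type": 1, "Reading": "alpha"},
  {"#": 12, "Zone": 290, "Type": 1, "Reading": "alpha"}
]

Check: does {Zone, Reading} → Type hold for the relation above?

(Zone=297, Reading=gamma): rows 1, 6, 10 → Type = 7, 7, 7 ✓
(Zone=290, Reading=alpha): rows 2, 3, 5, 7, 8, 11, 12 → Type = 1, 1, 1, 1, 1, 1, 1 ✓
(Zone=290, Reading=gamma): rows 4, 9 → Type = 8, 8 ✓
Every {Zone, Reading} value is associated with a single Type value, so {Zone, Reading} → Type holds.

Yes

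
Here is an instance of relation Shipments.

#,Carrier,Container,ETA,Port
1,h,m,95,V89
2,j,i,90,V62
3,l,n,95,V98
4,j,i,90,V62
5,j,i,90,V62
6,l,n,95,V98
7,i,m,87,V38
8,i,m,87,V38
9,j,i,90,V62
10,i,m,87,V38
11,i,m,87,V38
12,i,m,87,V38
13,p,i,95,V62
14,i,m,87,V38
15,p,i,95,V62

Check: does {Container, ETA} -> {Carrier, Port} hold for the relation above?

Yes

(Container=m, ETA=95): row 1 → {Carrier,Port} = (h, V89) ✓
(Container=i, ETA=90): rows 2, 4, 5, 9 → {Carrier,Port} = (j, V62), (j, V62), (j, V62), (j, V62) ✓
(Container=n, ETA=95): rows 3, 6 → {Carrier,Port} = (l, V98), (l, V98) ✓
(Container=m, ETA=87): rows 7, 8, 10, 11, 12, 14 → {Carrier,Port} = (i, V38), (i, V38), (i, V38), (i, V38), (i, V38), (i, V38) ✓
(Container=i, ETA=95): rows 13, 15 → {Carrier,Port} = (p, V62), (p, V62) ✓
Every {Container, ETA} value is associated with a single {Carrier, Port} value, so {Container, ETA} -> {Carrier, Port} holds.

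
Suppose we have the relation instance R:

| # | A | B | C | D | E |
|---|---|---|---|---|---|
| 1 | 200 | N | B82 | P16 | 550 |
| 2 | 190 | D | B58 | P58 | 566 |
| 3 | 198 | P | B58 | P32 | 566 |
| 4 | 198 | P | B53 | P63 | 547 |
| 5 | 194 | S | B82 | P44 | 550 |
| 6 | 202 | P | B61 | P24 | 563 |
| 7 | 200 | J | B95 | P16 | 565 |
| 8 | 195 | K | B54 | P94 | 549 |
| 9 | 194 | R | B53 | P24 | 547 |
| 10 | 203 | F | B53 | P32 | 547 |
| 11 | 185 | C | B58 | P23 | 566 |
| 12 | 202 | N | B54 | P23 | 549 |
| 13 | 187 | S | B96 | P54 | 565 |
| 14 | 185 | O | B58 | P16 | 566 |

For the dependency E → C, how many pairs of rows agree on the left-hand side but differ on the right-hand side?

1

E=550: all 2 rows agree on C — 0 pairs.
E=566: all 4 rows agree on C — 0 pairs.
E=547: all 3 rows agree on C — 0 pairs.
E=565: violating pairs (7,13) — 1 pair.
E=549: all 2 rows agree on C — 0 pairs.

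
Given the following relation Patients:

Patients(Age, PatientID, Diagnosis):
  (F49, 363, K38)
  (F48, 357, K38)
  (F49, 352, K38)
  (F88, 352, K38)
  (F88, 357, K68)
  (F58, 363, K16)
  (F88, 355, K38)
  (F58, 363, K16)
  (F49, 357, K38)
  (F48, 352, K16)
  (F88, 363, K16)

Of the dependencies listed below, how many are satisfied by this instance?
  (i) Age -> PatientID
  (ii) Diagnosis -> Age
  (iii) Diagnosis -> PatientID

(i) Age -> PatientID: Age=F49: 3 rows → PatientID takes values {363, 352, 357} — violation; Age=F48: 2 rows → PatientID takes values {357, 352} — violation; Age=F88: 4 rows → PatientID takes values {352, 357, 355, 363} — violation — fails.
(ii) Diagnosis -> Age: Diagnosis=K38: 6 rows → Age takes values {F49, F48, F88} — violation; Diagnosis=K16: 4 rows → Age takes values {F58, F48, F88} — violation — fails.
(iii) Diagnosis -> PatientID: Diagnosis=K38: 6 rows → PatientID takes values {363, 357, 352, 355} — violation; Diagnosis=K16: 4 rows → PatientID takes values {363, 352} — violation — fails.
None of the 3 dependencies hold.

0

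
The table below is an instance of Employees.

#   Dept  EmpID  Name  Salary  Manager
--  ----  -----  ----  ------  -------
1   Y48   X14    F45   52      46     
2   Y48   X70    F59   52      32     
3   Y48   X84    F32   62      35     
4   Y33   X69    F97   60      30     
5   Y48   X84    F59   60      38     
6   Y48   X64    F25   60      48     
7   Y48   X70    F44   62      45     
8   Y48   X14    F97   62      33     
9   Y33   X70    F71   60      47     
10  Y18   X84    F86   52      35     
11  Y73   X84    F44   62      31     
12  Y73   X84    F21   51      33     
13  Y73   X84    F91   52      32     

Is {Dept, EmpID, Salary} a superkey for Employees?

All 13 rows have distinct {Dept, EmpID, Salary} values, so {Dept, EmpID, Salary} → (all attributes) holds and {Dept, EmpID, Salary} is a superkey.

Yes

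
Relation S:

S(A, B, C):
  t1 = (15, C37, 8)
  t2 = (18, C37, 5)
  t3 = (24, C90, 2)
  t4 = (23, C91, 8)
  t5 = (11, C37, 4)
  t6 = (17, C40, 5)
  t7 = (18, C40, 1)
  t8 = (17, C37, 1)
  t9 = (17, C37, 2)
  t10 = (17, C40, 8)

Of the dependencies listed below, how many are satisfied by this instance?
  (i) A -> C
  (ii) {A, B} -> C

0

(i) A -> C: A=18: rows 2, 7 → C takes values {5, 1} — violation; A=17: rows 6, 8, 9, 10 → C takes values {5, 1, 2, 8} — violation — fails.
(ii) {A, B} -> C: (A=17, B=C40): rows 6, 10 → C takes values {5, 8} — violation; (A=17, B=C37): rows 8, 9 → C takes values {1, 2} — violation — fails.
None of the 2 dependencies hold.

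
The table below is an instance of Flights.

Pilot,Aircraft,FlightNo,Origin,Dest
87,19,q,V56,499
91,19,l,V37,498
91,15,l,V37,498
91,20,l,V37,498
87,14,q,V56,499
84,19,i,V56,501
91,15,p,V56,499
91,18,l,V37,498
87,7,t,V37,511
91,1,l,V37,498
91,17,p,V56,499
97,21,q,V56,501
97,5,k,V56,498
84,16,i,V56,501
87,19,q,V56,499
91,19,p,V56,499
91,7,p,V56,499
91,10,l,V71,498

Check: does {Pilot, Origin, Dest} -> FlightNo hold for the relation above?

(Pilot=87, Origin=V56, Dest=499): 3 rows → FlightNo = q, q, q ✓
(Pilot=91, Origin=V37, Dest=498): 5 rows → FlightNo = l, l, l, l, l ✓
(Pilot=84, Origin=V56, Dest=501): 2 rows → FlightNo = i, i ✓
(Pilot=91, Origin=V56, Dest=499): 4 rows → FlightNo = p, p, p, p ✓
(Pilot=87, Origin=V37, Dest=511): 1 row → FlightNo = t ✓
(Pilot=97, Origin=V56, Dest=501): 1 row → FlightNo = q ✓
(Pilot=97, Origin=V56, Dest=498): 1 row → FlightNo = k ✓
(Pilot=91, Origin=V71, Dest=498): 1 row → FlightNo = l ✓
Every {Pilot, Origin, Dest} value is associated with a single FlightNo value, so {Pilot, Origin, Dest} -> FlightNo holds.

Yes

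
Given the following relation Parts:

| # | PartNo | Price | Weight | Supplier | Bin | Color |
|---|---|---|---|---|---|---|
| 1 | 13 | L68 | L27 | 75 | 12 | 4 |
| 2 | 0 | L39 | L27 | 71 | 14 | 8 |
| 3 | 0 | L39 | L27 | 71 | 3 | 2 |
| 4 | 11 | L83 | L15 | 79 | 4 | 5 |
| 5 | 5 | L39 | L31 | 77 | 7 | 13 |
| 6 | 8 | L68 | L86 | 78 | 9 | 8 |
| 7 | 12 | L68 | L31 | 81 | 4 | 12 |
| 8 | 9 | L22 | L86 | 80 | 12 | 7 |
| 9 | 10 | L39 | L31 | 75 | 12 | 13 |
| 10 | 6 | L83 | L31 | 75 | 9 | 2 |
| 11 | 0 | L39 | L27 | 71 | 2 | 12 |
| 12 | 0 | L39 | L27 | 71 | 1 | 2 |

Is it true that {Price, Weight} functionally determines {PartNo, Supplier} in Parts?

No

(Price=L68, Weight=L27): row 1 → {PartNo,Supplier} = (13, 75) ✓
(Price=L39, Weight=L27): rows 2, 3, 11, 12 → {PartNo,Supplier} = (0, 71), (0, 71), (0, 71), (0, 71) ✓
(Price=L83, Weight=L15): row 4 → {PartNo,Supplier} = (11, 79) ✓
(Price=L39, Weight=L31): rows 5, 9 → {PartNo,Supplier} takes values {(5, 77), (10, 75)} — violation
(Price=L68, Weight=L86): row 6 → {PartNo,Supplier} = (8, 78) ✓
(Price=L68, Weight=L31): row 7 → {PartNo,Supplier} = (12, 81) ✓
(Price=L22, Weight=L86): row 8 → {PartNo,Supplier} = (9, 80) ✓
(Price=L83, Weight=L31): row 10 → {PartNo,Supplier} = (6, 75) ✓
Two rows agree on {Price, Weight} but differ on {PartNo, Supplier}, so {Price, Weight} → {PartNo, Supplier} does not hold.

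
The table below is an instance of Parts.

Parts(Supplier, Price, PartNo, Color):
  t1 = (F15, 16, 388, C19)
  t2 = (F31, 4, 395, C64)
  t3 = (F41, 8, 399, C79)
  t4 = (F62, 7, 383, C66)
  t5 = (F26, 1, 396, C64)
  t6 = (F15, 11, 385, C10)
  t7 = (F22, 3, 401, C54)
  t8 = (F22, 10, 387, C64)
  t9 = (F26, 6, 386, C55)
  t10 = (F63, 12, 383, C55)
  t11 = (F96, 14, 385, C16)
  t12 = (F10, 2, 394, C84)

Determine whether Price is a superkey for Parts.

Yes

All 12 rows have distinct Price values, so Price → (all attributes) holds and Price is a superkey.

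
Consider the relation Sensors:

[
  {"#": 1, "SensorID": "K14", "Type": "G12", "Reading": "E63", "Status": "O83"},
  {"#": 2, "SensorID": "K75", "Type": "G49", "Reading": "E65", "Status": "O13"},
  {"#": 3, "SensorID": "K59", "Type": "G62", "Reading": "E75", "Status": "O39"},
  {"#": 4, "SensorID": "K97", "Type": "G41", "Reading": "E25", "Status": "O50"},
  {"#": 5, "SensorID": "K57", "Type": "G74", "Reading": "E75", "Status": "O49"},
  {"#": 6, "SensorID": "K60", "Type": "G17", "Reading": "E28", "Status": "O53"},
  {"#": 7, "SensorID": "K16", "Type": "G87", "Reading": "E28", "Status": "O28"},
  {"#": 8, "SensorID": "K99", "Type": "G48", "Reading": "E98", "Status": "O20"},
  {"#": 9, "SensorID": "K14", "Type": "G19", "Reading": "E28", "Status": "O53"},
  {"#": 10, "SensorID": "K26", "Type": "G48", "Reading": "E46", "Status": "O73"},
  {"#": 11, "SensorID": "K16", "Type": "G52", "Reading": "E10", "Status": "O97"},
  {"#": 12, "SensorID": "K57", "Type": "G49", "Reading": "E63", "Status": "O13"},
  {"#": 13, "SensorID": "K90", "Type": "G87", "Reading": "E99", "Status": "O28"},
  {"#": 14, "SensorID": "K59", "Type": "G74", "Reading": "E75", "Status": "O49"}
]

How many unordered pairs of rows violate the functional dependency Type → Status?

1

Type=G49: all 2 rows agree on Status — 0 pairs.
Type=G74: all 2 rows agree on Status — 0 pairs.
Type=G87: all 2 rows agree on Status — 0 pairs.
Type=G48: violating pairs (8,10) — 1 pair.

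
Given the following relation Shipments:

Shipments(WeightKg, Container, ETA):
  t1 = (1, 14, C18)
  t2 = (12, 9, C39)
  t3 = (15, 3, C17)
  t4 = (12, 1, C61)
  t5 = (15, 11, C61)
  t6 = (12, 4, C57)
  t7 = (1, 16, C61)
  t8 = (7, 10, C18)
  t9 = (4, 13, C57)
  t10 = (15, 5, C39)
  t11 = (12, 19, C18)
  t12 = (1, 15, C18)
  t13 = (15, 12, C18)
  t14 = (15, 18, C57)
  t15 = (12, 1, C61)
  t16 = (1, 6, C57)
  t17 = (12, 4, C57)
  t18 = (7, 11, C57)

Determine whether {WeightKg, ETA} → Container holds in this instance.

(WeightKg=1, ETA=C18): rows 1, 12 → Container takes values {14, 15} — violation
(WeightKg=12, ETA=C39): row 2 → Container = 9 ✓
(WeightKg=15, ETA=C17): row 3 → Container = 3 ✓
(WeightKg=12, ETA=C61): rows 4, 15 → Container = 1, 1 ✓
(WeightKg=15, ETA=C61): row 5 → Container = 11 ✓
(WeightKg=12, ETA=C57): rows 6, 17 → Container = 4, 4 ✓
(WeightKg=1, ETA=C61): row 7 → Container = 16 ✓
(WeightKg=7, ETA=C18): row 8 → Container = 10 ✓
(WeightKg=4, ETA=C57): row 9 → Container = 13 ✓
(WeightKg=15, ETA=C39): row 10 → Container = 5 ✓
(WeightKg=12, ETA=C18): row 11 → Container = 19 ✓
(WeightKg=15, ETA=C18): row 13 → Container = 12 ✓
(WeightKg=15, ETA=C57): row 14 → Container = 18 ✓
(WeightKg=1, ETA=C57): row 16 → Container = 6 ✓
(WeightKg=7, ETA=C57): row 18 → Container = 11 ✓
Two rows agree on {WeightKg, ETA} but differ on Container, so {WeightKg, ETA} → Container does not hold.

No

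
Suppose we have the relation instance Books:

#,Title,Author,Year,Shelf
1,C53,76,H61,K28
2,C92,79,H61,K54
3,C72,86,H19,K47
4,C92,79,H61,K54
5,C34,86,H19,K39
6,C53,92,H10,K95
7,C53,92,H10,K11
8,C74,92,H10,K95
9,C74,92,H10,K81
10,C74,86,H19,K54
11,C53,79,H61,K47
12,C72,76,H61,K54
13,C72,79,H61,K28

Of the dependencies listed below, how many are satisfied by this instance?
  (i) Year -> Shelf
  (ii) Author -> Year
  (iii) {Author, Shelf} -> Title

1

(i) Year -> Shelf: Year=H61: rows 1, 2, 4, 11, 12, 13 → Shelf takes values {K28, K54, K47} — violation; Year=H19: rows 3, 5, 10 → Shelf takes values {K47, K39, K54} — violation; Year=H10: rows 6, 7, 8, 9 → Shelf takes values {K95, K11, K81} — violation — fails.
(ii) Author -> Year: every LHS value maps to a single RHS value — holds.
(iii) {Author, Shelf} -> Title: (Author=92, Shelf=K95): rows 6, 8 → Title takes values {C53, C74} — violation — fails.
1 of the 3 dependencies holds.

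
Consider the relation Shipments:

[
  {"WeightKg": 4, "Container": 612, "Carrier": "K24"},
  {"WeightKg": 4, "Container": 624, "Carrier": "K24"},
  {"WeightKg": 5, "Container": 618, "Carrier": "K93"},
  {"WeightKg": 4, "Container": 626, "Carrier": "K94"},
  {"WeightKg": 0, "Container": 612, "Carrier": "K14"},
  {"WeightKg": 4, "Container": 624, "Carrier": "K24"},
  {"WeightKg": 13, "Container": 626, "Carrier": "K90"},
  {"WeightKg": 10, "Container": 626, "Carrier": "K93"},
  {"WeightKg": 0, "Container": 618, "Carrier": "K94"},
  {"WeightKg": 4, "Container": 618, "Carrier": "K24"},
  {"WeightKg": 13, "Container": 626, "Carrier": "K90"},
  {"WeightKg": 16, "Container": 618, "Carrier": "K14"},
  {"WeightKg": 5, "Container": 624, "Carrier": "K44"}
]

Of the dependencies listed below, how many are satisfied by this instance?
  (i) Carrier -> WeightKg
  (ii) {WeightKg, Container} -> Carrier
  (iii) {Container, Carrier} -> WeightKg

(i) Carrier -> WeightKg: Carrier=K93: 2 rows → WeightKg takes values {5, 10} — violation; Carrier=K94: 2 rows → WeightKg takes values {4, 0} — violation; Carrier=K14: 2 rows → WeightKg takes values {0, 16} — violation — fails.
(ii) {WeightKg, Container} -> Carrier: every LHS value maps to a single RHS value — holds.
(iii) {Container, Carrier} -> WeightKg: every LHS value maps to a single RHS value — holds.
2 of the 3 dependencies hold.

2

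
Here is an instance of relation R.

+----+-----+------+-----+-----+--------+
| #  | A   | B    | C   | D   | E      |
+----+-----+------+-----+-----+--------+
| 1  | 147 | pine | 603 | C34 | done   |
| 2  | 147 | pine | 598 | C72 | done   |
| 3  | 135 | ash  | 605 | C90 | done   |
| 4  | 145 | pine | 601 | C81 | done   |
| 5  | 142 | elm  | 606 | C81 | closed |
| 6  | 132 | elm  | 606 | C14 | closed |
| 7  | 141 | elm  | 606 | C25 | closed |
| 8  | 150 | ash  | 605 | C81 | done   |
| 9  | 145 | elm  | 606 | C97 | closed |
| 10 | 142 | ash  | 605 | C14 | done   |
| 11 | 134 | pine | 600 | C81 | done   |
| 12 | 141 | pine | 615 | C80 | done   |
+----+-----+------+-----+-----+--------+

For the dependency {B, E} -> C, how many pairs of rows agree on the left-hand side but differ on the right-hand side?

10

(B=pine, E=done): violating pairs (1,2), (1,4), (1,11), (1,12), (2,4), (2,11), (2,12), (4,11), (4,12), (11,12) — 10 pairs.
(B=ash, E=done): all 3 rows agree on C — 0 pairs.
(B=elm, E=closed): all 4 rows agree on C — 0 pairs.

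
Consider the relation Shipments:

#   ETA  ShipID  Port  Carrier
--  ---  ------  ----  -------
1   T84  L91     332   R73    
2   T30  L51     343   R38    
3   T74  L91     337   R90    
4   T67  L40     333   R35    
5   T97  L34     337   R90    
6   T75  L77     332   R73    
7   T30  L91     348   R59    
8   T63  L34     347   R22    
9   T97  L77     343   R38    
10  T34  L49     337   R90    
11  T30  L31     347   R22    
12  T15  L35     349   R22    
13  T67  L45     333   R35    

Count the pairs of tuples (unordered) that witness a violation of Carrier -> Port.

2

Carrier=R73: all 2 rows agree on Port — 0 pairs.
Carrier=R38: all 2 rows agree on Port — 0 pairs.
Carrier=R90: all 3 rows agree on Port — 0 pairs.
Carrier=R35: all 2 rows agree on Port — 0 pairs.
Carrier=R22: violating pairs (8,12), (11,12) — 2 pairs.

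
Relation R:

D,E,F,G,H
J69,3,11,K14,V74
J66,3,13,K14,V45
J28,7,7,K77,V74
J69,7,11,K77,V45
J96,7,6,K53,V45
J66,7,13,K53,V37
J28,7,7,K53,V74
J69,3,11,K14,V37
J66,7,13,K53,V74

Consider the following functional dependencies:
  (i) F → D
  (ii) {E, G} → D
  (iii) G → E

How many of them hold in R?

2

(i) F → D: every LHS value maps to a single RHS value — holds.
(ii) {E, G} → D: (E=3, G=K14): 3 rows → D takes values {J69, J66} — violation; (E=7, G=K77): 2 rows → D takes values {J28, J69} — violation; (E=7, G=K53): 4 rows → D takes values {J96, J66, J28} — violation — fails.
(iii) G → E: every LHS value maps to a single RHS value — holds.
2 of the 3 dependencies hold.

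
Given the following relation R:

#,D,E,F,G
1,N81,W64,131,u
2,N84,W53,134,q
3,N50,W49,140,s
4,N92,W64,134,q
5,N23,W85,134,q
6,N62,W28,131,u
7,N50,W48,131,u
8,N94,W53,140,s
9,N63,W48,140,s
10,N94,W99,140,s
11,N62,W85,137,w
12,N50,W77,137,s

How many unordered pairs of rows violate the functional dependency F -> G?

1

F=131: all 3 rows agree on G — 0 pairs.
F=134: all 3 rows agree on G — 0 pairs.
F=140: all 4 rows agree on G — 0 pairs.
F=137: violating pairs (11,12) — 1 pair.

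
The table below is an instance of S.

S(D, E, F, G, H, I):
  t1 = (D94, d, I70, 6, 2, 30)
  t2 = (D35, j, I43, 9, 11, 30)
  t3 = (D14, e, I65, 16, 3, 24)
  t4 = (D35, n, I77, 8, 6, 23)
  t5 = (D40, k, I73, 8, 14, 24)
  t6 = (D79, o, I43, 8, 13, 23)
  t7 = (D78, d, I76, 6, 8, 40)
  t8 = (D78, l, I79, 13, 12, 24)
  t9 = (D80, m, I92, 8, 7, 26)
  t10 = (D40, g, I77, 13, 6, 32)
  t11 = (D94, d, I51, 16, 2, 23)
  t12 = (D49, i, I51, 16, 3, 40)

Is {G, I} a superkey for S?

Rows 4 and 6 have the same {G, I} value (G=8, I=23) but are distinct tuples, so {G, I} does not determine every attribute — not a superkey.

No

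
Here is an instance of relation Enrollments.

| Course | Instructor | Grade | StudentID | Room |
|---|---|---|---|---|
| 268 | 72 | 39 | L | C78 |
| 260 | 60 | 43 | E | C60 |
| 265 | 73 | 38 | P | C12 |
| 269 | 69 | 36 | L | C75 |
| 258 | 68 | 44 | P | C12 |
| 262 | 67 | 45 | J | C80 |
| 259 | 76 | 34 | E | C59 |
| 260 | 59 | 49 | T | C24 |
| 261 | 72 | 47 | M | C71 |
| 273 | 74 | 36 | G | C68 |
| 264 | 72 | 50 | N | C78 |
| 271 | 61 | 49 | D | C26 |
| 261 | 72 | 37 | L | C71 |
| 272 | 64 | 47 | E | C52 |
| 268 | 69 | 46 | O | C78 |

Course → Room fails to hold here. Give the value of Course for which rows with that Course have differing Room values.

260

Course=268: 2 rows → Room = C78, C78 ✓
Course=260: 2 rows → Room takes values {C60, C24} — violation
Course=265: 1 row → Room = C12 ✓
Course=269: 1 row → Room = C75 ✓
Course=258: 1 row → Room = C12 ✓
Course=262: 1 row → Room = C80 ✓
Course=259: 1 row → Room = C59 ✓
Course=261: 2 rows → Room = C71, C71 ✓
Course=273: 1 row → Room = C68 ✓
Course=264: 1 row → Room = C78 ✓
Course=271: 1 row → Room = C26 ✓
Course=272: 1 row → Room = C52 ✓
The only Course value with inconsistent Room is Course=260.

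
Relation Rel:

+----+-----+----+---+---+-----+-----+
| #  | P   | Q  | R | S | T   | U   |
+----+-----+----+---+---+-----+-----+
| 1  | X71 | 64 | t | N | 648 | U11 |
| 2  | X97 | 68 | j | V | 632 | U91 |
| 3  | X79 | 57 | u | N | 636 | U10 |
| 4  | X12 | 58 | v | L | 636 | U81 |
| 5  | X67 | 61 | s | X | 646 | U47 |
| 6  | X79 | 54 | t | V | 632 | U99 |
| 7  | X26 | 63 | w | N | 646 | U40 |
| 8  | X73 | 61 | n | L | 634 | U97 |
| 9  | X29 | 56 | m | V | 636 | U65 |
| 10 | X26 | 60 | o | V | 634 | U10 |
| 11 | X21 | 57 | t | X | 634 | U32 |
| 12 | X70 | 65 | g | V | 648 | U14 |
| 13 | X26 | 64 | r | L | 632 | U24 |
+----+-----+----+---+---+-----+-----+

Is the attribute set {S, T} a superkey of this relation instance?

No

Rows 2 and 6 have the same {S, T} value (S=V, T=632) but are distinct tuples, so {S, T} does not determine every attribute — not a superkey.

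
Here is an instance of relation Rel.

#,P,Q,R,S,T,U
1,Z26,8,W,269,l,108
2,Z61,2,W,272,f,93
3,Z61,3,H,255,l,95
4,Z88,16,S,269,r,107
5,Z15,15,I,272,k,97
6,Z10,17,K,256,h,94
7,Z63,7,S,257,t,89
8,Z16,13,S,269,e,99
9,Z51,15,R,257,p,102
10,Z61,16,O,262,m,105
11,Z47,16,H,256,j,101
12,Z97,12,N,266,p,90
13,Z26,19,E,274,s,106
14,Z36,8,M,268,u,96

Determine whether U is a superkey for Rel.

All 14 rows have distinct U values, so U → (all attributes) holds and U is a superkey.

Yes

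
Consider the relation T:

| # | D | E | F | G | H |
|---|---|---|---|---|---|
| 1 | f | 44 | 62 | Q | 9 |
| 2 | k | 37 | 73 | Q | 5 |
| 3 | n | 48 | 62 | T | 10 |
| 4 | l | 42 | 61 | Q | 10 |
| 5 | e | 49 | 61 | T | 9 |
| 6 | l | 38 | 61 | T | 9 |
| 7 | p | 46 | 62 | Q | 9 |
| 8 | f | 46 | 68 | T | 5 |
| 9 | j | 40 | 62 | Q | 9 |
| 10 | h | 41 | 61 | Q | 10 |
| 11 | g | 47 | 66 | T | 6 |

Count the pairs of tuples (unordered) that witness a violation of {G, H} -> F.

0

(G=Q, H=9): all 3 rows agree on F — 0 pairs.
(G=Q, H=10): all 2 rows agree on F — 0 pairs.
(G=T, H=9): all 2 rows agree on F — 0 pairs.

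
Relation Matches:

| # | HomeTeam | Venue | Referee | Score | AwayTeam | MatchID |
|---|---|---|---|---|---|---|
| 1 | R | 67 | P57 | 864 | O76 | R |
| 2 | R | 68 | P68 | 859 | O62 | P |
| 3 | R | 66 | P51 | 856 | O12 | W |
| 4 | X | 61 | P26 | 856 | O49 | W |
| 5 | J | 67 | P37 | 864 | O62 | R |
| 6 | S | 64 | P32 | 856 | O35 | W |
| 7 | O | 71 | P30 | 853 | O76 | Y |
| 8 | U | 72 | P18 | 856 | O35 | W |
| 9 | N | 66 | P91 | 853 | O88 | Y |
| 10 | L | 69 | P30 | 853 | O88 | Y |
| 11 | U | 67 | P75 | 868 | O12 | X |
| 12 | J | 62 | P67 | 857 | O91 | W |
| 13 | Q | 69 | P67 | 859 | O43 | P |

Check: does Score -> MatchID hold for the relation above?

Yes

Score=864: rows 1, 5 → MatchID = R, R ✓
Score=859: rows 2, 13 → MatchID = P, P ✓
Score=856: rows 3, 4, 6, 8 → MatchID = W, W, W, W ✓
Score=853: rows 7, 9, 10 → MatchID = Y, Y, Y ✓
Score=868: row 11 → MatchID = X ✓
Score=857: row 12 → MatchID = W ✓
Every Score value is associated with a single MatchID value, so Score -> MatchID holds.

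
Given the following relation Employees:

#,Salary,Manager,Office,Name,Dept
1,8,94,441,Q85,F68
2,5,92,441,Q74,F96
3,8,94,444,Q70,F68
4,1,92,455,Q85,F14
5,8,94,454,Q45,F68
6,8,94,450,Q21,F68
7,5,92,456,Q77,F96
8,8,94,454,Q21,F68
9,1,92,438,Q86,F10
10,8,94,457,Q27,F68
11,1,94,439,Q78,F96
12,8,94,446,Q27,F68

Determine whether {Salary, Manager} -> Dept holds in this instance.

No

(Salary=8, Manager=94): rows 1, 3, 5, 6, 8, 10, 12 → Dept = F68, F68, F68, F68, F68, F68, F68 ✓
(Salary=5, Manager=92): rows 2, 7 → Dept = F96, F96 ✓
(Salary=1, Manager=92): rows 4, 9 → Dept takes values {F14, F10} — violation
(Salary=1, Manager=94): row 11 → Dept = F96 ✓
Two rows agree on {Salary, Manager} but differ on Dept, so {Salary, Manager} -> Dept does not hold.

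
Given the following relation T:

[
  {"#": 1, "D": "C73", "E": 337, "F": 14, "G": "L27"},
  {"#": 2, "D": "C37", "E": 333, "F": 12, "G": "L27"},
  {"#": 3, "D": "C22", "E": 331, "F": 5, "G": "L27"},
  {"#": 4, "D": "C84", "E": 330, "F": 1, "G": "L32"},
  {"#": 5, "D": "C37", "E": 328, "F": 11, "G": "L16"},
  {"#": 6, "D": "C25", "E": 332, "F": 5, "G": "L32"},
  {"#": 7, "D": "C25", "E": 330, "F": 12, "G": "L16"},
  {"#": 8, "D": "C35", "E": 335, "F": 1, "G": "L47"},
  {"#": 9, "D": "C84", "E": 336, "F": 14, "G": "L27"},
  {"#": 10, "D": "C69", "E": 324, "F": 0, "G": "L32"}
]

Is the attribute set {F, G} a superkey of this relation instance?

No

Rows 1 and 9 have the same {F, G} value (F=14, G=L27) but are distinct tuples, so {F, G} does not determine every attribute — not a superkey.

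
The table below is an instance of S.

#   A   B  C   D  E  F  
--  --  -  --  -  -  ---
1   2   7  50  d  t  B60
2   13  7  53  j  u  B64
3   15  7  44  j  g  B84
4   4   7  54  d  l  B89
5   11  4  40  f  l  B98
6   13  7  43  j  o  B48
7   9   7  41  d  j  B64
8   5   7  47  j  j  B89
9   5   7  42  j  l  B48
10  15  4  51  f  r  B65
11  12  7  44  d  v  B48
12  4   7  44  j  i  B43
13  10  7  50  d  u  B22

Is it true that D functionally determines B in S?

D=d: rows 1, 4, 7, 11, 13 → B = 7, 7, 7, 7, 7 ✓
D=j: rows 2, 3, 6, 8, 9, 12 → B = 7, 7, 7, 7, 7, 7 ✓
D=f: rows 5, 10 → B = 4, 4 ✓
Every D value is associated with a single B value, so D → B holds.

Yes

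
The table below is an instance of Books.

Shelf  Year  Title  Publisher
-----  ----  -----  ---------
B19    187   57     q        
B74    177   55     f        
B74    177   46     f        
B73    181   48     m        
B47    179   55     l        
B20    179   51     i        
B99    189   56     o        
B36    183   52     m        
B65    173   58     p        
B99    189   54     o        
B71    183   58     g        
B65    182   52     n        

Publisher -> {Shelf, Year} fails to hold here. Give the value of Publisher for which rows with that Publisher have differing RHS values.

Publisher=q: 1 row → {Shelf,Year} = (B19, 187) ✓
Publisher=f: 2 rows → {Shelf,Year} = (B74, 177), (B74, 177) ✓
Publisher=m: 2 rows → {Shelf,Year} takes values {(B73, 181), (B36, 183)} — violation
Publisher=l: 1 row → {Shelf,Year} = (B47, 179) ✓
Publisher=i: 1 row → {Shelf,Year} = (B20, 179) ✓
Publisher=o: 2 rows → {Shelf,Year} = (B99, 189), (B99, 189) ✓
Publisher=p: 1 row → {Shelf,Year} = (B65, 173) ✓
Publisher=g: 1 row → {Shelf,Year} = (B71, 183) ✓
Publisher=n: 1 row → {Shelf,Year} = (B65, 182) ✓
The only Publisher value with inconsistent RHS is Publisher=m.

m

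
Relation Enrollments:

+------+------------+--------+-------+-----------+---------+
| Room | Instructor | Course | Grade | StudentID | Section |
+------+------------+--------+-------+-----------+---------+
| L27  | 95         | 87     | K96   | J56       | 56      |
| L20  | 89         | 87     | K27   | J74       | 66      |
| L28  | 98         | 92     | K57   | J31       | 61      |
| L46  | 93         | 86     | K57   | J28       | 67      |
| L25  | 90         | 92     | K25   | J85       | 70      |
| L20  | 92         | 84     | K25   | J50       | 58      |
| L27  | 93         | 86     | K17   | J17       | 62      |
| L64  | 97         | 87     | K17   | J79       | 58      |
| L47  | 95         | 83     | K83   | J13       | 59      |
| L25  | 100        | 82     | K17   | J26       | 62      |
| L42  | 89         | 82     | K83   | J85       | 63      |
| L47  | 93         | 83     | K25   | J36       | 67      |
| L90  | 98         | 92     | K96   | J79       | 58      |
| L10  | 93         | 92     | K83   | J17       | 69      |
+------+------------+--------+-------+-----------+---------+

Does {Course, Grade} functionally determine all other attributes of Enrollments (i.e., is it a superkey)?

Yes

All 14 rows have distinct {Course, Grade} values, so {Course, Grade} → (all attributes) holds and {Course, Grade} is a superkey.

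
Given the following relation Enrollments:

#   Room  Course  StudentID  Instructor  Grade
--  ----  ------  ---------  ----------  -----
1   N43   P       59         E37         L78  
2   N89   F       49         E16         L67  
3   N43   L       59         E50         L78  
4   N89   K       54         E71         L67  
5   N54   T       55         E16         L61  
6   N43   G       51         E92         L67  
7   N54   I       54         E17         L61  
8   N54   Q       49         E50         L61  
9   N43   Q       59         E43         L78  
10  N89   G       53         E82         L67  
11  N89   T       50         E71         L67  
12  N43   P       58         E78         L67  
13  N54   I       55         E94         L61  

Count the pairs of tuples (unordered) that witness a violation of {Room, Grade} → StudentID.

12

(Room=N43, Grade=L78): all 3 rows agree on StudentID — 0 pairs.
(Room=N89, Grade=L67): violating pairs (2,4), (2,10), (2,11), (4,10), (4,11), (10,11) — 6 pairs.
(Room=N54, Grade=L61): violating pairs (5,7), (5,8), (7,8), (7,13), (8,13) — 5 pairs.
(Room=N43, Grade=L67): violating pairs (6,12) — 1 pair.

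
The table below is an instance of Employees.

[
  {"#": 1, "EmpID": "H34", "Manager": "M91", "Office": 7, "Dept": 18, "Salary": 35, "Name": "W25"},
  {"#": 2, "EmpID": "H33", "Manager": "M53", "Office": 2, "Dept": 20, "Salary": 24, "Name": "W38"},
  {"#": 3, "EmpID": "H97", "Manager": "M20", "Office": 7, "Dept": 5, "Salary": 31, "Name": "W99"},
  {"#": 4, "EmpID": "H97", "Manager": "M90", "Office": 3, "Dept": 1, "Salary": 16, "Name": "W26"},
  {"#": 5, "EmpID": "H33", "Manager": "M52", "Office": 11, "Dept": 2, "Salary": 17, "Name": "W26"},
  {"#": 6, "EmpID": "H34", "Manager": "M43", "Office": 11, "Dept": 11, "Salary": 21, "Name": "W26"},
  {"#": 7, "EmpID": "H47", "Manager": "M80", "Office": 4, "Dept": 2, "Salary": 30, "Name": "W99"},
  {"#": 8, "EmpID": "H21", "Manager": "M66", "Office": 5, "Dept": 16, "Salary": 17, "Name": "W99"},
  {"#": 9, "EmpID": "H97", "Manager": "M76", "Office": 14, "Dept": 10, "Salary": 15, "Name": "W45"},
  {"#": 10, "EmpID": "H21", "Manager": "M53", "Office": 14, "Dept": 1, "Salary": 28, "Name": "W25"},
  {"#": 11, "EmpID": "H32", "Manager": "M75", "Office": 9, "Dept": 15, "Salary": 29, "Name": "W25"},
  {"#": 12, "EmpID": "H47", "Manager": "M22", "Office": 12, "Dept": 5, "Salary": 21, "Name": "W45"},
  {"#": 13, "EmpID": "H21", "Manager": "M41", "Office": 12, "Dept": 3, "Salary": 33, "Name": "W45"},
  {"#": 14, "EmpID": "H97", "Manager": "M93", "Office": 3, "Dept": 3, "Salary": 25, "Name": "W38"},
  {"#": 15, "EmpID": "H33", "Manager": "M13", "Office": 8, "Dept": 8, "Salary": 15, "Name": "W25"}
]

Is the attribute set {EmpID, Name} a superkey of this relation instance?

All 15 rows have distinct {EmpID, Name} values, so {EmpID, Name} → (all attributes) holds and {EmpID, Name} is a superkey.

Yes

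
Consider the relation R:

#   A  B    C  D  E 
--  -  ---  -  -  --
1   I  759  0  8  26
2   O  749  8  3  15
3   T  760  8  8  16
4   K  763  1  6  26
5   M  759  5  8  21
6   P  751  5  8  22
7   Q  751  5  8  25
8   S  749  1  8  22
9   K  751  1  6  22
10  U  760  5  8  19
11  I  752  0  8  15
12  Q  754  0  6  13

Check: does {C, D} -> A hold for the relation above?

(C=0, D=8): rows 1, 11 → A = I, I ✓
(C=8, D=3): row 2 → A = O ✓
(C=8, D=8): row 3 → A = T ✓
(C=1, D=6): rows 4, 9 → A = K, K ✓
(C=5, D=8): rows 5, 6, 7, 10 → A takes values {M, P, Q, U} — violation
(C=1, D=8): row 8 → A = S ✓
(C=0, D=6): row 12 → A = Q ✓
Two rows agree on {C, D} but differ on A, so {C, D} -> A does not hold.

No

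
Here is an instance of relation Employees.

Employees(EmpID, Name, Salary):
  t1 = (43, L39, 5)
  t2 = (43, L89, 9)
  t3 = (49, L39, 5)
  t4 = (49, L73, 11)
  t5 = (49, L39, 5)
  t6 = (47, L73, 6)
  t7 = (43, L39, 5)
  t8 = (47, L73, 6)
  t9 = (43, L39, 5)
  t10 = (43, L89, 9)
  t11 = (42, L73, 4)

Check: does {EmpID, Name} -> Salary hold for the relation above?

Yes

(EmpID=43, Name=L39): rows 1, 7, 9 → Salary = 5, 5, 5 ✓
(EmpID=43, Name=L89): rows 2, 10 → Salary = 9, 9 ✓
(EmpID=49, Name=L39): rows 3, 5 → Salary = 5, 5 ✓
(EmpID=49, Name=L73): row 4 → Salary = 11 ✓
(EmpID=47, Name=L73): rows 6, 8 → Salary = 6, 6 ✓
(EmpID=42, Name=L73): row 11 → Salary = 4 ✓
Every {EmpID, Name} value is associated with a single Salary value, so {EmpID, Name} -> Salary holds.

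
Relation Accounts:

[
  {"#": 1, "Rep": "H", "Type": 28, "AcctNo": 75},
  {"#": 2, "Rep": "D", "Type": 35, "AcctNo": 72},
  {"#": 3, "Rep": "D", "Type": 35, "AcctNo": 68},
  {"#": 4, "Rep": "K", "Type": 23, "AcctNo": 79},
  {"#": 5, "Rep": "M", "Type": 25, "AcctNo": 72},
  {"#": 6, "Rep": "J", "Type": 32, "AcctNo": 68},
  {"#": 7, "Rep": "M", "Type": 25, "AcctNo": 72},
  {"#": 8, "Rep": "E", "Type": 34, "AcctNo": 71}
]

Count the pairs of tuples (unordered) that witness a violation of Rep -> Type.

Rep=D: all 2 rows agree on Type — 0 pairs.
Rep=M: all 2 rows agree on Type — 0 pairs.

0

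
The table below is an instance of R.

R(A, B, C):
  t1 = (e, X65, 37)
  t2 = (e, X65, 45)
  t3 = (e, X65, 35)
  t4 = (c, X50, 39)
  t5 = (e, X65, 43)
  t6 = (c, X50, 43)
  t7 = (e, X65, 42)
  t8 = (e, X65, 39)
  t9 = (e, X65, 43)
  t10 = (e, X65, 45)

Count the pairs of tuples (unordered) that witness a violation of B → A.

B=X65: all 8 rows agree on A — 0 pairs.
B=X50: all 2 rows agree on A — 0 pairs.

0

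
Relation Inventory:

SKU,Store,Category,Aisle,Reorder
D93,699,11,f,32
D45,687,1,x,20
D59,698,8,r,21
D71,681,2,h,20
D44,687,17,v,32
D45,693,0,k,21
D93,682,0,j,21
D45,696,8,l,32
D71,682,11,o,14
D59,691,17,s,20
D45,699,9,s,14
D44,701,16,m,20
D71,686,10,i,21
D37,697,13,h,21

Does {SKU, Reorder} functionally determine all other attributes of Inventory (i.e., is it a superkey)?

All 14 rows have distinct {SKU, Reorder} values, so {SKU, Reorder} → (all attributes) holds and {SKU, Reorder} is a superkey.

Yes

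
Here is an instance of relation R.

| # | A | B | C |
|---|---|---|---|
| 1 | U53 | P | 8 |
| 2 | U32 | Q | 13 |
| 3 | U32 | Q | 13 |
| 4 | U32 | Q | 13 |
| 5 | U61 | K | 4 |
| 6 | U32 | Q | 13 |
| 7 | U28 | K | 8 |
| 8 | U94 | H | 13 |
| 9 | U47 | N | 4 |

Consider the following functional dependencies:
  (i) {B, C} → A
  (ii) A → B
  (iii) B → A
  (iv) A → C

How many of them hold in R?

(i) {B, C} → A: every LHS value maps to a single RHS value — holds.
(ii) A → B: every LHS value maps to a single RHS value — holds.
(iii) B → A: B=K: rows 5, 7 → A takes values {U61, U28} — violation — fails.
(iv) A → C: every LHS value maps to a single RHS value — holds.
3 of the 4 dependencies hold.

3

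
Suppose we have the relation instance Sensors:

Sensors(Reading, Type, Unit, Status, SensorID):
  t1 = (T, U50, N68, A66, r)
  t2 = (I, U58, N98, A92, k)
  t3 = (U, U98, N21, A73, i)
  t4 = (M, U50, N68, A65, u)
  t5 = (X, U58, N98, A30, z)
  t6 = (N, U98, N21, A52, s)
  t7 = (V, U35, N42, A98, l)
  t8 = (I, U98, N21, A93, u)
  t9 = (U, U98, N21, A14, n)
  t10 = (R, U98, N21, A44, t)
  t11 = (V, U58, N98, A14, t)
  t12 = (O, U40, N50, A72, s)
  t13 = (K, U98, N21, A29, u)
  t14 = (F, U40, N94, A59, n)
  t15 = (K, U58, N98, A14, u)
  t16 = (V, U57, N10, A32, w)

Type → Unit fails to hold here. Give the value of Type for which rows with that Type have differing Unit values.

U40

Type=U50: rows 1, 4 → Unit = N68, N68 ✓
Type=U58: rows 2, 5, 11, 15 → Unit = N98, N98, N98, N98 ✓
Type=U98: rows 3, 6, 8, 9, 10, 13 → Unit = N21, N21, N21, N21, N21, N21 ✓
Type=U35: row 7 → Unit = N42 ✓
Type=U40: rows 12, 14 → Unit takes values {N50, N94} — violation
Type=U57: row 16 → Unit = N10 ✓
The only Type value with inconsistent Unit is Type=U40.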